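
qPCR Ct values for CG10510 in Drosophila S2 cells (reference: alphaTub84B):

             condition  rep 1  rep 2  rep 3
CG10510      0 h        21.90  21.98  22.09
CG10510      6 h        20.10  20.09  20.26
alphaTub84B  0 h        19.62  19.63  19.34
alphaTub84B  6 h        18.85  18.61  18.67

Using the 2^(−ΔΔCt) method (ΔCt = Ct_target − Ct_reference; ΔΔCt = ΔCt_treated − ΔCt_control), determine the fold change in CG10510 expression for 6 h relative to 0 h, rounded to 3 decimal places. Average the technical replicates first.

2.028

Mean Ct: CG10510 0 h 21.990; CG10510 6 h 20.150; alphaTub84B 0 h 19.530; alphaTub84B 6 h 18.710
ΔCt(0 h) = 21.990 − 19.530 = 2.460
ΔCt(6 h) = 20.150 − 18.710 = 1.440
ΔΔCt = 1.440 − 2.460 = -1.020
Fold change = 2^(−(-1.020)) = 2^1.020 = 2.0279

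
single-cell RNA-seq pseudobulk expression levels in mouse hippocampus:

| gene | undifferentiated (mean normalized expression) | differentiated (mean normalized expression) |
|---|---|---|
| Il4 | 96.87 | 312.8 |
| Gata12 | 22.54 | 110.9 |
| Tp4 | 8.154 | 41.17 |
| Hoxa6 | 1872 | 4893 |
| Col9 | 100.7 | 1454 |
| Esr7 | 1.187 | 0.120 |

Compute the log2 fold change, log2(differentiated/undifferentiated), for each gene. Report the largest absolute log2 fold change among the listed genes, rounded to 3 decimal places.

log2(312.8/96.87) = 1.691  (Il4)
log2(110.9/22.54) = 2.299  (Gata12)
log2(41.17/8.154) = 2.336  (Tp4)
log2(4893/1872) = 1.386  (Hoxa6)
log2(1454/100.7) = 3.852  (Col9)
log2(0.120/1.187) = -3.306  (Esr7)
The largest magnitude belongs to Col9.

3.852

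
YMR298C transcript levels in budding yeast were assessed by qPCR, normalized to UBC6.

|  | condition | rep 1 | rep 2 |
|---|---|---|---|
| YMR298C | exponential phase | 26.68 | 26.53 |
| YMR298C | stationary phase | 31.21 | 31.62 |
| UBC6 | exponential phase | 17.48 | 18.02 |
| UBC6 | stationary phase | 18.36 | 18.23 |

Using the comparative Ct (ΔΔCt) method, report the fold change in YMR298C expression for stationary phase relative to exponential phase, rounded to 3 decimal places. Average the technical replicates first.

Mean Ct: YMR298C exponential phase 26.605; YMR298C stationary phase 31.415; UBC6 exponential phase 17.750; UBC6 stationary phase 18.295
ΔCt(exponential phase) = 26.605 − 17.750 = 8.855
ΔCt(stationary phase) = 31.415 − 18.295 = 13.120
ΔΔCt = 13.120 − 8.855 = 4.265
Fold change = 2^(−4.265) = 0.0520

0.052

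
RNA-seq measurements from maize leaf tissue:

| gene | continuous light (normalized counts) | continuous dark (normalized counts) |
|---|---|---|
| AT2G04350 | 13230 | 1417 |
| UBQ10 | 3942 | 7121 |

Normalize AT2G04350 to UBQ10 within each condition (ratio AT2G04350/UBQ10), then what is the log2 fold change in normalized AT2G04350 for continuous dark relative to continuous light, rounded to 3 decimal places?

-4.076

AT2G04350/UBQ10 (continuous light) = 13230 / 3942 = 3.3562
AT2G04350/UBQ10 (continuous dark) = 1417 / 7121 = 0.19899
Fold change = 0.19899 / 3.3562 = 0.0593
log2(0.0593) = -4.0761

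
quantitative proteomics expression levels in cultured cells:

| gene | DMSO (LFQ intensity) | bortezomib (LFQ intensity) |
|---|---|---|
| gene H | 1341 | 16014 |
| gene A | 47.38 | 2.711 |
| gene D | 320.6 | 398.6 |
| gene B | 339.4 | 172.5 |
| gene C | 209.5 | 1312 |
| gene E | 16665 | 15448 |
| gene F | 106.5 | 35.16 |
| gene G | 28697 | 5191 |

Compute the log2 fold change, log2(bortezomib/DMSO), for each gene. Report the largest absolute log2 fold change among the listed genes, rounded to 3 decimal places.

log2(16014/1341) = 3.578  (gene H)
log2(2.711/47.38) = -4.127  (gene A)
log2(398.6/320.6) = 0.314  (gene D)
log2(172.5/339.4) = -0.976  (gene B)
log2(1312/209.5) = 2.647  (gene C)
log2(15448/16665) = -0.109  (gene E)
log2(35.16/106.5) = -1.599  (gene F)
log2(5191/28697) = -2.467  (gene G)
The largest magnitude belongs to gene A.

4.127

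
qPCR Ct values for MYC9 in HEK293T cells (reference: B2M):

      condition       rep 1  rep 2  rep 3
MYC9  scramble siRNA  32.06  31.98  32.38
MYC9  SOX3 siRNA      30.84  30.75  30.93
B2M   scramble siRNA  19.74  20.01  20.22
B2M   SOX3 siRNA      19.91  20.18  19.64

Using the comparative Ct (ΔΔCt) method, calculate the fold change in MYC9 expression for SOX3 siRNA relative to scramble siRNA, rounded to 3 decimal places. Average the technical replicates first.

2.329

Mean Ct: MYC9 scramble siRNA 32.140; MYC9 SOX3 siRNA 30.840; B2M scramble siRNA 19.990; B2M SOX3 siRNA 19.910
ΔCt(scramble siRNA) = 32.140 − 19.990 = 12.150
ΔCt(SOX3 siRNA) = 30.840 − 19.910 = 10.930
ΔΔCt = 10.930 − 12.150 = -1.220
Fold change = 2^(−(-1.220)) = 2^1.220 = 2.3295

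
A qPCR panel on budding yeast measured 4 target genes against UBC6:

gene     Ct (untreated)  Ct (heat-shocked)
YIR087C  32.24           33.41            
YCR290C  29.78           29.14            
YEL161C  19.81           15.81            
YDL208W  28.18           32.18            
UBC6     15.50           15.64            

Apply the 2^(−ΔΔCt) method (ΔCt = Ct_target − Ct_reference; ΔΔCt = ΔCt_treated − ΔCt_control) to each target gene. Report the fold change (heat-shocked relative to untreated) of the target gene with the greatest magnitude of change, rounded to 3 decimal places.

YIR087C: ΔΔCt = (33.41−15.64) − (32.24−15.50) = 17.77 − 16.74 = 1.03; fold change = 2^-1.03 = 0.490
YCR290C: ΔΔCt = (29.14−15.64) − (29.78−15.50) = 13.50 − 14.28 = -0.78; fold change = 2^0.78 = 1.717
YEL161C: ΔΔCt = (15.81−15.64) − (19.81−15.50) = 0.17 − 4.31 = -4.14; fold change = 2^4.14 = 17.630
YDL208W: ΔΔCt = (32.18−15.64) − (28.18−15.50) = 16.54 − 12.68 = 3.86; fold change = 2^-3.86 = 0.069
YEL161C has the largest |ΔΔCt| = 4.14.

17.630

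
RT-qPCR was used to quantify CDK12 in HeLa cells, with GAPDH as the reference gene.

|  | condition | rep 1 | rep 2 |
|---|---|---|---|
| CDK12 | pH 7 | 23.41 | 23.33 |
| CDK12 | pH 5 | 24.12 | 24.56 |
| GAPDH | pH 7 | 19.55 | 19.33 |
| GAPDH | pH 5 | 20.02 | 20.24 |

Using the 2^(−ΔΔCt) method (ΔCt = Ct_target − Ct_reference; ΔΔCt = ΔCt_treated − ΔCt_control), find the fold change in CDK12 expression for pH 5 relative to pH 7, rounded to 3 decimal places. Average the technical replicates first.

Mean Ct: CDK12 pH 7 23.370; CDK12 pH 5 24.340; GAPDH pH 7 19.440; GAPDH pH 5 20.130
ΔCt(pH 7) = 23.370 − 19.440 = 3.930
ΔCt(pH 5) = 24.340 − 20.130 = 4.210
ΔΔCt = 4.210 − 3.930 = 0.280
Fold change = 2^(−0.280) = 0.8236

0.824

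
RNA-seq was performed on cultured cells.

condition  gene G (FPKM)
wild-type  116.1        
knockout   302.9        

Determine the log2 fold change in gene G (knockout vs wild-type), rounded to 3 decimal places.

Fold change = 302.9 / 116.1 = 2.6090
log2(2.6090) = 1.3835

1.383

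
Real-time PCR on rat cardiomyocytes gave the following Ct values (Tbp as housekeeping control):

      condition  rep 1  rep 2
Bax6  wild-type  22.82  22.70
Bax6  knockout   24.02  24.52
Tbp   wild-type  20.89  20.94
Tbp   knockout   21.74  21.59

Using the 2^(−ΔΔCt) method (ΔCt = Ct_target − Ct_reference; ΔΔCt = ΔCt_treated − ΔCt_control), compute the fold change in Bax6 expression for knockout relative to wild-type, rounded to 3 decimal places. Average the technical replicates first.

0.590

Mean Ct: Bax6 wild-type 22.760; Bax6 knockout 24.270; Tbp wild-type 20.915; Tbp knockout 21.665
ΔCt(wild-type) = 22.760 − 20.915 = 1.845
ΔCt(knockout) = 24.270 − 21.665 = 2.605
ΔΔCt = 2.605 − 1.845 = 0.760
Fold change = 2^(−0.760) = 0.5905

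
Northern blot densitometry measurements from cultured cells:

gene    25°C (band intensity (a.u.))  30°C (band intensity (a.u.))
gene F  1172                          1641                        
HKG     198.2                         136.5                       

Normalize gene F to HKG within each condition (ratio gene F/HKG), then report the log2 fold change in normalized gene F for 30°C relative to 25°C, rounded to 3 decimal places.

1.024

gene F/HKG (25°C) = 1172 / 198.2 = 5.9132
gene F/HKG (30°C) = 1641 / 136.5 = 12.022
Fold change = 12.022 / 5.9132 = 2.0331
log2(2.0331) = 1.0237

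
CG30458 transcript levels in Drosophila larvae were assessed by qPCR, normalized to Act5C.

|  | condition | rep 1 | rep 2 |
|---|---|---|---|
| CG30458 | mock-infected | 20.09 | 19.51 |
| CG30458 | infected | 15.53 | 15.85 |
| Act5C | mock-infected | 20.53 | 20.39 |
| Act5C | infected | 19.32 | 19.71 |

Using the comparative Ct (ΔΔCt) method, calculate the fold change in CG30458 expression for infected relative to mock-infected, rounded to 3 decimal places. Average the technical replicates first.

8.969

Mean Ct: CG30458 mock-infected 19.800; CG30458 infected 15.690; Act5C mock-infected 20.460; Act5C infected 19.515
ΔCt(mock-infected) = 19.800 − 20.460 = -0.660
ΔCt(infected) = 15.690 − 19.515 = -3.825
ΔΔCt = -3.825 − (-0.660) = -3.165
Fold change = 2^(−(-3.165)) = 2^3.165 = 8.9693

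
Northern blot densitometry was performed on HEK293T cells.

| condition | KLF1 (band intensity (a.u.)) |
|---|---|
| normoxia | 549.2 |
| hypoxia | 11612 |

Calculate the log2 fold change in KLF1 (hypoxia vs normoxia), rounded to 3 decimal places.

Fold change = 11612 / 549.2 = 21.1435
log2(21.1435) = 4.4021

4.402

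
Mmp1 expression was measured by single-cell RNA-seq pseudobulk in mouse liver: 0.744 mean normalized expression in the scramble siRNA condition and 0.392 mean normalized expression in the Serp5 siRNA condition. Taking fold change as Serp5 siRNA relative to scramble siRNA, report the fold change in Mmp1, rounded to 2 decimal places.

Fold change = 0.392 / 0.744 = 0.527
Mmp1 is downregulated.

0.53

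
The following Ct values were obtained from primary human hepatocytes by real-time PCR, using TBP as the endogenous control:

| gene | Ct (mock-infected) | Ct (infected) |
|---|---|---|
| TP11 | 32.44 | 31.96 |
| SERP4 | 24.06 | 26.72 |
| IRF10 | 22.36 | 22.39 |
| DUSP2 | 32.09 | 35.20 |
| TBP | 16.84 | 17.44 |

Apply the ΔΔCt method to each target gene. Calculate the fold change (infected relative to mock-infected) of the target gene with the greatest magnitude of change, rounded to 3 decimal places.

TP11: ΔΔCt = (31.96−17.44) − (32.44−16.84) = 14.52 − 15.60 = -1.08; fold change = 2^1.08 = 2.114
SERP4: ΔΔCt = (26.72−17.44) − (24.06−16.84) = 9.28 − 7.22 = 2.06; fold change = 2^-2.06 = 0.240
IRF10: ΔΔCt = (22.39−17.44) − (22.36−16.84) = 4.95 − 5.52 = -0.57; fold change = 2^0.57 = 1.485
DUSP2: ΔΔCt = (35.20−17.44) − (32.09−16.84) = 17.76 − 15.25 = 2.51; fold change = 2^-2.51 = 0.176
DUSP2 has the largest |ΔΔCt| = 2.51.

0.176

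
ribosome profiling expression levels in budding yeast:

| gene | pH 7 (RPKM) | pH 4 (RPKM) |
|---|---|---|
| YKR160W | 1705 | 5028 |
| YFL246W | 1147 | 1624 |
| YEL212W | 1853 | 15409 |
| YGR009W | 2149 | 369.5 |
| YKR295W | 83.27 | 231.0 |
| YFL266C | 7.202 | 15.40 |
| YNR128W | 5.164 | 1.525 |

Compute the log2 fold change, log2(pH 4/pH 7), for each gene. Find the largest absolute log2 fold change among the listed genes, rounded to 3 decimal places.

log2(5028/1705) = 1.560  (YKR160W)
log2(1624/1147) = 0.502  (YFL246W)
log2(15409/1853) = 3.056  (YEL212W)
log2(369.5/2149) = -2.540  (YGR009W)
log2(231.0/83.27) = 1.472  (YKR295W)
log2(15.40/7.202) = 1.096  (YFL266C)
log2(1.525/5.164) = -1.760  (YNR128W)
The largest magnitude belongs to YEL212W.

3.056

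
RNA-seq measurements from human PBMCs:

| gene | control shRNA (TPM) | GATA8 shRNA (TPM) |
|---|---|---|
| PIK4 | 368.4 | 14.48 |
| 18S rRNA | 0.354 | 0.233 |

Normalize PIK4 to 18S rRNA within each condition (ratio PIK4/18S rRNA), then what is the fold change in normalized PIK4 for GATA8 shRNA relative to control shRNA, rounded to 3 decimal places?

0.060

PIK4/18S rRNA (control shRNA) = 368.4 / 0.354 = 1040.7
PIK4/18S rRNA (GATA8 shRNA) = 14.48 / 0.233 = 62.146
Fold change = 62.146 / 1040.7 = 0.0597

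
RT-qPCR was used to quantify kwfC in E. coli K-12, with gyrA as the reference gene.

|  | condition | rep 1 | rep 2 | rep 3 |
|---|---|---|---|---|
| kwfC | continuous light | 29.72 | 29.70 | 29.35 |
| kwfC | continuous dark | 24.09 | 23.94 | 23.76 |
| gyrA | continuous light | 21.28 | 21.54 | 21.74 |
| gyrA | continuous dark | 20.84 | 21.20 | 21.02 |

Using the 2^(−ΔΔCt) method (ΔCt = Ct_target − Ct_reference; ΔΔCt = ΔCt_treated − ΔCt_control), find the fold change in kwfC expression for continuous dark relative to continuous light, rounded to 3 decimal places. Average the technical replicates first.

Mean Ct: kwfC continuous light 29.590; kwfC continuous dark 23.930; gyrA continuous light 21.520; gyrA continuous dark 21.020
ΔCt(continuous light) = 29.590 − 21.520 = 8.070
ΔCt(continuous dark) = 23.930 − 21.020 = 2.910
ΔΔCt = 2.910 − 8.070 = -5.160
Fold change = 2^(−(-5.160)) = 2^5.160 = 35.7532

35.753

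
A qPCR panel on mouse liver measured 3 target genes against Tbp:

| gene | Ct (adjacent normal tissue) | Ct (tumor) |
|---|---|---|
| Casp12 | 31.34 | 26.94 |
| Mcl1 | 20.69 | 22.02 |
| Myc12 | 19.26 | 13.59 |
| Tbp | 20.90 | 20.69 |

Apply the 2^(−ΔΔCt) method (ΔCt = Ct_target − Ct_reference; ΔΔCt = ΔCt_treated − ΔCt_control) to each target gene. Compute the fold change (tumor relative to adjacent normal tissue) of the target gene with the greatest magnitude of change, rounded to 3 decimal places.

Casp12: ΔΔCt = (26.94−20.69) − (31.34−20.90) = 6.25 − 10.44 = -4.19; fold change = 2^4.19 = 18.252
Mcl1: ΔΔCt = (22.02−20.69) − (20.69−20.90) = 1.33 − (-0.21) = 1.54; fold change = 2^-1.54 = 0.344
Myc12: ΔΔCt = (13.59−20.69) − (19.26−20.90) = -7.10 − (-1.64) = -5.46; fold change = 2^5.46 = 44.017
Myc12 has the largest |ΔΔCt| = 5.46.

44.017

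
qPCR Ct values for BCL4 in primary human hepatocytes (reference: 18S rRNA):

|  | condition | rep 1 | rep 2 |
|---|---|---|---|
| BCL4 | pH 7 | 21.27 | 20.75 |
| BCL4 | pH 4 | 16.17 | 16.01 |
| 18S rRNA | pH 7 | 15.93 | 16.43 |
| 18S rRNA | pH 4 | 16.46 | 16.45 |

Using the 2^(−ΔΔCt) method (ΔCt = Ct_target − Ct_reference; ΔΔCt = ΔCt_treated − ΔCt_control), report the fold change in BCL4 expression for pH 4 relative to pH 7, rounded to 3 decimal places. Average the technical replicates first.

36.631

Mean Ct: BCL4 pH 7 21.010; BCL4 pH 4 16.090; 18S rRNA pH 7 16.180; 18S rRNA pH 4 16.455
ΔCt(pH 7) = 21.010 − 16.180 = 4.830
ΔCt(pH 4) = 16.090 − 16.455 = -0.365
ΔΔCt = -0.365 − 4.830 = -5.195
Fold change = 2^(−(-5.195)) = 2^5.195 = 36.6312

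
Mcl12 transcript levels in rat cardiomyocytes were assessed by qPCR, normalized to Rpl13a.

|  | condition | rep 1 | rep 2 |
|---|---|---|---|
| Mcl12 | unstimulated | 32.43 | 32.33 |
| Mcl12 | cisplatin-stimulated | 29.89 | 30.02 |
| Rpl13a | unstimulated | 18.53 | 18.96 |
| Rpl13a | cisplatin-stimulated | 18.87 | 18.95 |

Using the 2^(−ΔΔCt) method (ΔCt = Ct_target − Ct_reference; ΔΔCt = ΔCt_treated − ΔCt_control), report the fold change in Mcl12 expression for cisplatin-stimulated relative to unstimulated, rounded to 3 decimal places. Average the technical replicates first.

6.021

Mean Ct: Mcl12 unstimulated 32.380; Mcl12 cisplatin-stimulated 29.955; Rpl13a unstimulated 18.745; Rpl13a cisplatin-stimulated 18.910
ΔCt(unstimulated) = 32.380 − 18.745 = 13.635
ΔCt(cisplatin-stimulated) = 29.955 − 18.910 = 11.045
ΔΔCt = 11.045 − 13.635 = -2.590
Fold change = 2^(−(-2.590)) = 2^2.590 = 6.0210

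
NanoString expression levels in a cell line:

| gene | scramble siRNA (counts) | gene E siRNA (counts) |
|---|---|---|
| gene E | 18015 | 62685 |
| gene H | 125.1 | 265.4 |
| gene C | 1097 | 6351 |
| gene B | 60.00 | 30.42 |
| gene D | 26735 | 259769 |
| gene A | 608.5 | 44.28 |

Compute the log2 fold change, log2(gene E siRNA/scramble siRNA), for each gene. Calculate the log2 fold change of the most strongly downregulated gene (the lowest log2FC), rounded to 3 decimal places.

-3.781

log2(62685/18015) = 1.799  (gene E)
log2(265.4/125.1) = 1.085  (gene H)
log2(6351/1097) = 2.533  (gene C)
log2(30.42/60.00) = -0.980  (gene B)
log2(259769/26735) = 3.280  (gene D)
log2(44.28/608.5) = -3.781  (gene A)
gene A is most strongly downregulated.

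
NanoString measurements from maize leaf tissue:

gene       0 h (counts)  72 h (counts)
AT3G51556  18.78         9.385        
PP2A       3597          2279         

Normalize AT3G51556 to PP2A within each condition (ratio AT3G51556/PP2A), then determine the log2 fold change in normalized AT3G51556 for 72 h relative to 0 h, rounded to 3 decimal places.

-0.342

AT3G51556/PP2A (0 h) = 18.78 / 3597 = 0.005221
AT3G51556/PP2A (72 h) = 9.385 / 2279 = 0.004118
Fold change = 0.004118 / 0.005221 = 0.7887
log2(0.7887) = -0.3424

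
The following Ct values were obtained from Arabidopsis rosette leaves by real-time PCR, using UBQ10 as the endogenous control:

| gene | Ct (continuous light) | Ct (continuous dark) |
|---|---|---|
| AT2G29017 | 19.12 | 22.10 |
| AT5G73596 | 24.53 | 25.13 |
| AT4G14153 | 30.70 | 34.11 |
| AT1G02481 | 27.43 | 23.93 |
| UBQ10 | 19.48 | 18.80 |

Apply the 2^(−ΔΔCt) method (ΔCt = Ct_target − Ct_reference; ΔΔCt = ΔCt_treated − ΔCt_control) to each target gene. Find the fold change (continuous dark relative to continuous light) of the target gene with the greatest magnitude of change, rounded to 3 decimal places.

0.059

AT2G29017: ΔΔCt = (22.10−18.80) − (19.12−19.48) = 3.30 − (-0.36) = 3.66; fold change = 2^-3.66 = 0.079
AT5G73596: ΔΔCt = (25.13−18.80) − (24.53−19.48) = 6.33 − 5.05 = 1.28; fold change = 2^-1.28 = 0.412
AT4G14153: ΔΔCt = (34.11−18.80) − (30.70−19.48) = 15.31 − 11.22 = 4.09; fold change = 2^-4.09 = 0.059
AT1G02481: ΔΔCt = (23.93−18.80) − (27.43−19.48) = 5.13 − 7.95 = -2.82; fold change = 2^2.82 = 7.062
AT4G14153 has the largest |ΔΔCt| = 4.09.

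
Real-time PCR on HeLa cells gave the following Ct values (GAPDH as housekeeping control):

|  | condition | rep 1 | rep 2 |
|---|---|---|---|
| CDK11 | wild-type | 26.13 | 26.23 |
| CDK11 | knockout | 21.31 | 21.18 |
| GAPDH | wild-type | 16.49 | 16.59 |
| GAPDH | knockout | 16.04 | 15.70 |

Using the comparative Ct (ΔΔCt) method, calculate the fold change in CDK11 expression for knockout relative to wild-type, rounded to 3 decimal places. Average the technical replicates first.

Mean Ct: CDK11 wild-type 26.180; CDK11 knockout 21.245; GAPDH wild-type 16.540; GAPDH knockout 15.870
ΔCt(wild-type) = 26.180 − 16.540 = 9.640
ΔCt(knockout) = 21.245 − 15.870 = 5.375
ΔΔCt = 5.375 − 9.640 = -4.265
Fold change = 2^(−(-4.265)) = 2^4.265 = 19.2262

19.226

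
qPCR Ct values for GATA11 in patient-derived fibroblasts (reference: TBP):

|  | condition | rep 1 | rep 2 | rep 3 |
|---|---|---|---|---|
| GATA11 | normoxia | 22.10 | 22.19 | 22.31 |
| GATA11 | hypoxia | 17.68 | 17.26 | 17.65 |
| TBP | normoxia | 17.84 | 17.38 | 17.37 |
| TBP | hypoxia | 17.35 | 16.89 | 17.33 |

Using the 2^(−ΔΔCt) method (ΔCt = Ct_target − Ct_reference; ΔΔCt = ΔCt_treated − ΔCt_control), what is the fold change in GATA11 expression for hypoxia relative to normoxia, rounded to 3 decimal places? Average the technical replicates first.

Mean Ct: GATA11 normoxia 22.200; GATA11 hypoxia 17.530; TBP normoxia 17.530; TBP hypoxia 17.190
ΔCt(normoxia) = 22.200 − 17.530 = 4.670
ΔCt(hypoxia) = 17.530 − 17.190 = 0.340
ΔΔCt = 0.340 − 4.670 = -4.330
Fold change = 2^(−(-4.330)) = 2^4.330 = 20.1122

20.112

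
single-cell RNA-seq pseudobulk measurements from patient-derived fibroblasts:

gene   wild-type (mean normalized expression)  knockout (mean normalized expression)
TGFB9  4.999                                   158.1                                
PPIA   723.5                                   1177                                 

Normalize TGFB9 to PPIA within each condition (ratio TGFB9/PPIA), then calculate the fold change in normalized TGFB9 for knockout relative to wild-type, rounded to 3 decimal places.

19.441

TGFB9/PPIA (wild-type) = 4.999 / 723.5 = 0.0069095
TGFB9/PPIA (knockout) = 158.1 / 1177 = 0.13432
Fold change = 0.13432 / 0.0069095 = 19.4407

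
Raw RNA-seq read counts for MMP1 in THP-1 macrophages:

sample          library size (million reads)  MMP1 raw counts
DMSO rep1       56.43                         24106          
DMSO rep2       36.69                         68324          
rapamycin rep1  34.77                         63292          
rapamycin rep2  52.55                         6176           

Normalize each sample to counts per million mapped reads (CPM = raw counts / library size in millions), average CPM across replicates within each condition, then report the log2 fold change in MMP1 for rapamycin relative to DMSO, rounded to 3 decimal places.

-0.241

CPM(DMSO rep1) = 24106 / 56.43 = 427.1841
CPM(DMSO rep2) = 68324 / 36.69 = 1862.1968
CPM(rapamycin rep1) = 63292 / 34.77 = 1820.3049
CPM(rapamycin rep2) = 6176 / 52.55 = 117.5262
mean CPM(DMSO) = 1144.6905; mean CPM(rapamycin) = 968.9155
Fold change = 968.9155 / 1144.6905 = 0.84644
log2(0.84644) = -0.2405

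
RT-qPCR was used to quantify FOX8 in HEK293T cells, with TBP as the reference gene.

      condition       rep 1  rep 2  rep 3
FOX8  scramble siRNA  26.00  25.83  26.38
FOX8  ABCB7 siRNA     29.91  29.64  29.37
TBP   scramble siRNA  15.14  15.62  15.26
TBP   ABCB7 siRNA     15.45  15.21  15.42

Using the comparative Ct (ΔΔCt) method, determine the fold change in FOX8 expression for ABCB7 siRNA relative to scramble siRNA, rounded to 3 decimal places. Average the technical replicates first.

0.085

Mean Ct: FOX8 scramble siRNA 26.070; FOX8 ABCB7 siRNA 29.640; TBP scramble siRNA 15.340; TBP ABCB7 siRNA 15.360
ΔCt(scramble siRNA) = 26.070 − 15.340 = 10.730
ΔCt(ABCB7 siRNA) = 29.640 − 15.360 = 14.280
ΔΔCt = 14.280 − 10.730 = 3.550
Fold change = 2^(−3.550) = 0.0854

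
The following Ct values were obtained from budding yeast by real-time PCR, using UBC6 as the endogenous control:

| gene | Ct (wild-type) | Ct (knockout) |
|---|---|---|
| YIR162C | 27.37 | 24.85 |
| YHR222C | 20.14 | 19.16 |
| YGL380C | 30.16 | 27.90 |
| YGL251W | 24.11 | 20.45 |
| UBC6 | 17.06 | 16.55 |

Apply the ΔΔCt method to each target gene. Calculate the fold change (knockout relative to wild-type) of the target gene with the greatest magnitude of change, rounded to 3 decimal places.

YIR162C: ΔΔCt = (24.85−16.55) − (27.37−17.06) = 8.30 − 10.31 = -2.01; fold change = 2^2.01 = 4.028
YHR222C: ΔΔCt = (19.16−16.55) − (20.14−17.06) = 2.61 − 3.08 = -0.47; fold change = 2^0.47 = 1.385
YGL380C: ΔΔCt = (27.90−16.55) − (30.16−17.06) = 11.35 − 13.10 = -1.75; fold change = 2^1.75 = 3.364
YGL251W: ΔΔCt = (20.45−16.55) − (24.11−17.06) = 3.90 − 7.05 = -3.15; fold change = 2^3.15 = 8.877
YGL251W has the largest |ΔΔCt| = 3.15.

8.877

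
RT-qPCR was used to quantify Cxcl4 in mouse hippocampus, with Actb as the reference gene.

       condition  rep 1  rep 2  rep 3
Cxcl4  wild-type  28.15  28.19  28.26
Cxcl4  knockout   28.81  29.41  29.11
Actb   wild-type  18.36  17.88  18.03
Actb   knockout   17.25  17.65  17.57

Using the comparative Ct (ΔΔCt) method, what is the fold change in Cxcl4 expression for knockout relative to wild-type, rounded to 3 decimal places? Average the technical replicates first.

Mean Ct: Cxcl4 wild-type 28.200; Cxcl4 knockout 29.110; Actb wild-type 18.090; Actb knockout 17.490
ΔCt(wild-type) = 28.200 − 18.090 = 10.110
ΔCt(knockout) = 29.110 − 17.490 = 11.620
ΔΔCt = 11.620 − 10.110 = 1.510
Fold change = 2^(−1.510) = 0.3511

0.351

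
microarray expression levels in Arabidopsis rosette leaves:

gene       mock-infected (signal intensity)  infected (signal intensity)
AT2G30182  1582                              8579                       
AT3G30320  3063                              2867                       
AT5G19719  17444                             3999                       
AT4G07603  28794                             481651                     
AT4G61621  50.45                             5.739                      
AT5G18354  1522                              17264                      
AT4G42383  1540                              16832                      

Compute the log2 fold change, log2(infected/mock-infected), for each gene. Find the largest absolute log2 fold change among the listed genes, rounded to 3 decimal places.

4.064

log2(8579/1582) = 2.439  (AT2G30182)
log2(2867/3063) = -0.095  (AT3G30320)
log2(3999/17444) = -2.125  (AT5G19719)
log2(481651/28794) = 4.064  (AT4G07603)
log2(5.739/50.45) = -3.136  (AT4G61621)
log2(17264/1522) = 3.504  (AT5G18354)
log2(16832/1540) = 3.450  (AT4G42383)
The largest magnitude belongs to AT4G07603.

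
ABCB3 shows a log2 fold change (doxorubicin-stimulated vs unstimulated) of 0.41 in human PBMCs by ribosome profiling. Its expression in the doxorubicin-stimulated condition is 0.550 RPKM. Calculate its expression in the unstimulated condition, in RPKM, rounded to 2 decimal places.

0.41

Fold change = 2^(0.41) = 1.3287
unstimulated expression = 0.550 / 1.3287 = 0.41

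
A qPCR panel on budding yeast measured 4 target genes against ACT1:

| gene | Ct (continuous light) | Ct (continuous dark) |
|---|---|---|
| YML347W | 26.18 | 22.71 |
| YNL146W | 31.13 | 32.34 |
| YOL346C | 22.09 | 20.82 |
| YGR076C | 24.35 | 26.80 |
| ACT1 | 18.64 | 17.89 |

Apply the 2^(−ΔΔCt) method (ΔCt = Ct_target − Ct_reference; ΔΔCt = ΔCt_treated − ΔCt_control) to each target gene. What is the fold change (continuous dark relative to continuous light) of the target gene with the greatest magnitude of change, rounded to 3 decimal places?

0.109

YML347W: ΔΔCt = (22.71−17.89) − (26.18−18.64) = 4.82 − 7.54 = -2.72; fold change = 2^2.72 = 6.589
YNL146W: ΔΔCt = (32.34−17.89) − (31.13−18.64) = 14.45 − 12.49 = 1.96; fold change = 2^-1.96 = 0.257
YOL346C: ΔΔCt = (20.82−17.89) − (22.09−18.64) = 2.93 − 3.45 = -0.52; fold change = 2^0.52 = 1.434
YGR076C: ΔΔCt = (26.80−17.89) − (24.35−18.64) = 8.91 − 5.71 = 3.20; fold change = 2^-3.20 = 0.109
YGR076C has the largest |ΔΔCt| = 3.20.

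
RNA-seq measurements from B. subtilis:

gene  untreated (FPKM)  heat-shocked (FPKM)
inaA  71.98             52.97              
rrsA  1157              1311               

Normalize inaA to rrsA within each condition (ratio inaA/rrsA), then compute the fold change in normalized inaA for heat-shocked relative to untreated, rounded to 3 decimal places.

0.649

inaA/rrsA (untreated) = 71.98 / 1157 = 0.062213
inaA/rrsA (heat-shocked) = 52.97 / 1311 = 0.040404
Fold change = 0.040404 / 0.062213 = 0.6495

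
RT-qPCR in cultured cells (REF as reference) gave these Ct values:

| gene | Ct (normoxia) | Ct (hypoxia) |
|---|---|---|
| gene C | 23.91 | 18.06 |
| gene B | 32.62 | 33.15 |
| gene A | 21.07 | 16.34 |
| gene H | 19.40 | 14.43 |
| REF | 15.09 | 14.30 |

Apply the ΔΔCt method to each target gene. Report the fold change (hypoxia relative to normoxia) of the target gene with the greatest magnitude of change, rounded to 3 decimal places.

gene C: ΔΔCt = (18.06−14.30) − (23.91−15.09) = 3.76 − 8.82 = -5.06; fold change = 2^5.06 = 33.359
gene B: ΔΔCt = (33.15−14.30) − (32.62−15.09) = 18.85 − 17.53 = 1.32; fold change = 2^-1.32 = 0.401
gene A: ΔΔCt = (16.34−14.30) − (21.07−15.09) = 2.04 − 5.98 = -3.94; fold change = 2^3.94 = 15.348
gene H: ΔΔCt = (14.43−14.30) − (19.40−15.09) = 0.13 − 4.31 = -4.18; fold change = 2^4.18 = 18.126
gene C has the largest |ΔΔCt| = 5.06.

33.359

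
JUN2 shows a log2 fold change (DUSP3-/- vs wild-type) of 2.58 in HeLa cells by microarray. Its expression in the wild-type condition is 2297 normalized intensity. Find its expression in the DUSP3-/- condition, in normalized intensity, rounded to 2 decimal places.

Fold change = 2^(2.58) = 5.9794
DUSP3-/- expression = 2297 × 5.9794 = 13734.67

13734.67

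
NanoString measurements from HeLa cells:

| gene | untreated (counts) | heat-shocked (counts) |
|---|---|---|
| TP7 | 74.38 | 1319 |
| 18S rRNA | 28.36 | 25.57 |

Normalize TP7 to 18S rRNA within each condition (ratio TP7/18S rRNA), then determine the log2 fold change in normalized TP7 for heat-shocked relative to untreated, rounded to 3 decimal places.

TP7/18S rRNA (untreated) = 74.38 / 28.36 = 2.6227
TP7/18S rRNA (heat-shocked) = 1319 / 25.57 = 51.584
Fold change = 51.584 / 2.6227 = 19.6682
log2(19.6682) = 4.2978

4.298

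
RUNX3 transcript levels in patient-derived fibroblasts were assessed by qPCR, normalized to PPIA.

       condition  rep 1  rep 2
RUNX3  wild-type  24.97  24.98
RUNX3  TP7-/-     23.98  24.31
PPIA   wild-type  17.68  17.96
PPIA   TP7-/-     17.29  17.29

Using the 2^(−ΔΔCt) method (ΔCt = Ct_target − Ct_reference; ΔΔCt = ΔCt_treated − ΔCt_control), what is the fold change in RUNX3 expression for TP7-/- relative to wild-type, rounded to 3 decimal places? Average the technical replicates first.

Mean Ct: RUNX3 wild-type 24.975; RUNX3 TP7-/- 24.145; PPIA wild-type 17.820; PPIA TP7-/- 17.290
ΔCt(wild-type) = 24.975 − 17.820 = 7.155
ΔCt(TP7-/-) = 24.145 − 17.290 = 6.855
ΔΔCt = 6.855 − 7.155 = -0.300
Fold change = 2^(−(-0.300)) = 2^0.300 = 1.2311

1.231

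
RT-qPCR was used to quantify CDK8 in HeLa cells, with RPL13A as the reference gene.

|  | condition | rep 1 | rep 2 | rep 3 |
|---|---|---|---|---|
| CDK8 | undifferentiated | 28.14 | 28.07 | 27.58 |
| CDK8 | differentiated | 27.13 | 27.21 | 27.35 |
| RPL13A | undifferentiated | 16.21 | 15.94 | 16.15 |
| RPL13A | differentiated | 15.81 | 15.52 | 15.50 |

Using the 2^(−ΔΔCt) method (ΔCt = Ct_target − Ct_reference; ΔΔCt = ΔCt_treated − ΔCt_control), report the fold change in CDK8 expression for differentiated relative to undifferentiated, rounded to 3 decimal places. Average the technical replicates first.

Mean Ct: CDK8 undifferentiated 27.930; CDK8 differentiated 27.230; RPL13A undifferentiated 16.100; RPL13A differentiated 15.610
ΔCt(undifferentiated) = 27.930 − 16.100 = 11.830
ΔCt(differentiated) = 27.230 − 15.610 = 11.620
ΔΔCt = 11.620 − 11.830 = -0.210
Fold change = 2^(−(-0.210)) = 2^0.210 = 1.1567

1.157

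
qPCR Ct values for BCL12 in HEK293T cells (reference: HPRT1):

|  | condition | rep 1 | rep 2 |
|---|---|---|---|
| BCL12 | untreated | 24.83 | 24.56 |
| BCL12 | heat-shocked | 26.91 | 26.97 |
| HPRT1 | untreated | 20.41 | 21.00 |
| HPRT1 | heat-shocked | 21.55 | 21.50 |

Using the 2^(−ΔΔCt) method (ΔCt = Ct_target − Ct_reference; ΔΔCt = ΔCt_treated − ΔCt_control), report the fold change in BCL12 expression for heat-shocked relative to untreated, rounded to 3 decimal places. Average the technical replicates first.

0.372

Mean Ct: BCL12 untreated 24.695; BCL12 heat-shocked 26.940; HPRT1 untreated 20.705; HPRT1 heat-shocked 21.525
ΔCt(untreated) = 24.695 − 20.705 = 3.990
ΔCt(heat-shocked) = 26.940 − 21.525 = 5.415
ΔΔCt = 5.415 − 3.990 = 1.425
Fold change = 2^(−1.425) = 0.3724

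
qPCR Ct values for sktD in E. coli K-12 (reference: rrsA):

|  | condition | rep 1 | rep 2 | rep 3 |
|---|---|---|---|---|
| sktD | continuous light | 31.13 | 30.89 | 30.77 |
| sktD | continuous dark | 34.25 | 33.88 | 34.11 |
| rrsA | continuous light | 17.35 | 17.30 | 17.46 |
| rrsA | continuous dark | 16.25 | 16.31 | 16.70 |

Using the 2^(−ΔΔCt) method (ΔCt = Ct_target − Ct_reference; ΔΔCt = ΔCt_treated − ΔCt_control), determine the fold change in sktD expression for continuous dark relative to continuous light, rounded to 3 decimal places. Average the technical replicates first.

0.058

Mean Ct: sktD continuous light 30.930; sktD continuous dark 34.080; rrsA continuous light 17.370; rrsA continuous dark 16.420
ΔCt(continuous light) = 30.930 − 17.370 = 13.560
ΔCt(continuous dark) = 34.080 − 16.420 = 17.660
ΔΔCt = 17.660 − 13.560 = 4.100
Fold change = 2^(−4.100) = 0.0583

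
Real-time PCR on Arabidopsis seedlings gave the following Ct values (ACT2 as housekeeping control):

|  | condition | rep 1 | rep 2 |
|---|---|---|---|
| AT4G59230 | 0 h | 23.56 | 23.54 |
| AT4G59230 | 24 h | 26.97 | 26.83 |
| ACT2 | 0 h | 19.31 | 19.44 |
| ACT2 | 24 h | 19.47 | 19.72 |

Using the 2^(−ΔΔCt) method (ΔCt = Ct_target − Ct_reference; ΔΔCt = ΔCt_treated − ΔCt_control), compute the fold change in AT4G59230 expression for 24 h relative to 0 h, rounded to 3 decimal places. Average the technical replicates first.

Mean Ct: AT4G59230 0 h 23.550; AT4G59230 24 h 26.900; ACT2 0 h 19.375; ACT2 24 h 19.595
ΔCt(0 h) = 23.550 − 19.375 = 4.175
ΔCt(24 h) = 26.900 − 19.595 = 7.305
ΔΔCt = 7.305 − 4.175 = 3.130
Fold change = 2^(−3.130) = 0.1142

0.114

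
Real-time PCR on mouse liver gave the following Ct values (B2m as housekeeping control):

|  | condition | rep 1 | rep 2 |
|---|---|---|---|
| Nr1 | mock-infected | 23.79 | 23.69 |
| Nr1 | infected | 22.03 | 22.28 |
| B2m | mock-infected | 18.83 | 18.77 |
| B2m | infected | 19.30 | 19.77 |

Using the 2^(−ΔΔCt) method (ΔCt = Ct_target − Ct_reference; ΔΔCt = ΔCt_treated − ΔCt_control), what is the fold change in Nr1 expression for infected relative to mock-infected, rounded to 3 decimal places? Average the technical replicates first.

4.993

Mean Ct: Nr1 mock-infected 23.740; Nr1 infected 22.155; B2m mock-infected 18.800; B2m infected 19.535
ΔCt(mock-infected) = 23.740 − 18.800 = 4.940
ΔCt(infected) = 22.155 − 19.535 = 2.620
ΔΔCt = 2.620 − 4.940 = -2.320
Fold change = 2^(−(-2.320)) = 2^2.320 = 4.9933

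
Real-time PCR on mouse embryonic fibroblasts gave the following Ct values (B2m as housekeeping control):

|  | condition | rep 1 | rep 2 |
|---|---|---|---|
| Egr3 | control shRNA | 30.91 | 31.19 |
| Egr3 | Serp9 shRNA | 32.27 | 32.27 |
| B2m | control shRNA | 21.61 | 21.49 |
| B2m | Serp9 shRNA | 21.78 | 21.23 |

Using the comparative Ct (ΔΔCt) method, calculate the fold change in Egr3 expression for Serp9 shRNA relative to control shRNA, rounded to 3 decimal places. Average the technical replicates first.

0.416

Mean Ct: Egr3 control shRNA 31.050; Egr3 Serp9 shRNA 32.270; B2m control shRNA 21.550; B2m Serp9 shRNA 21.505
ΔCt(control shRNA) = 31.050 − 21.550 = 9.500
ΔCt(Serp9 shRNA) = 32.270 − 21.505 = 10.765
ΔΔCt = 10.765 − 9.500 = 1.265
Fold change = 2^(−1.265) = 0.4161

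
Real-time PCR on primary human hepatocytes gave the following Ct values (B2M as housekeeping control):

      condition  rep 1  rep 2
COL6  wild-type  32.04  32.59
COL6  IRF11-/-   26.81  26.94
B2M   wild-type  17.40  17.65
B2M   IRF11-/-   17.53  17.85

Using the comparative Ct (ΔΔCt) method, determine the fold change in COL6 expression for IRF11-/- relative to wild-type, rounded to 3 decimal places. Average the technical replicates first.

48.671

Mean Ct: COL6 wild-type 32.315; COL6 IRF11-/- 26.875; B2M wild-type 17.525; B2M IRF11-/- 17.690
ΔCt(wild-type) = 32.315 − 17.525 = 14.790
ΔCt(IRF11-/-) = 26.875 − 17.690 = 9.185
ΔΔCt = 9.185 − 14.790 = -5.605
Fold change = 2^(−(-5.605)) = 2^5.605 = 48.6713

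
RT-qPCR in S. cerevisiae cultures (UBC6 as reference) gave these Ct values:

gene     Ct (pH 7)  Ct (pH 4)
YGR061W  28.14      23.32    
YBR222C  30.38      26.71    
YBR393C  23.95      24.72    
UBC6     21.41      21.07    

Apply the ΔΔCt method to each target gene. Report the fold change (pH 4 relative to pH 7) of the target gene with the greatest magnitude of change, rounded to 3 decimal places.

22.316

YGR061W: ΔΔCt = (23.32−21.07) − (28.14−21.41) = 2.25 − 6.73 = -4.48; fold change = 2^4.48 = 22.316
YBR222C: ΔΔCt = (26.71−21.07) − (30.38−21.41) = 5.64 − 8.97 = -3.33; fold change = 2^3.33 = 10.056
YBR393C: ΔΔCt = (24.72−21.07) − (23.95−21.41) = 3.65 − 2.54 = 1.11; fold change = 2^-1.11 = 0.463
YGR061W has the largest |ΔΔCt| = 4.48.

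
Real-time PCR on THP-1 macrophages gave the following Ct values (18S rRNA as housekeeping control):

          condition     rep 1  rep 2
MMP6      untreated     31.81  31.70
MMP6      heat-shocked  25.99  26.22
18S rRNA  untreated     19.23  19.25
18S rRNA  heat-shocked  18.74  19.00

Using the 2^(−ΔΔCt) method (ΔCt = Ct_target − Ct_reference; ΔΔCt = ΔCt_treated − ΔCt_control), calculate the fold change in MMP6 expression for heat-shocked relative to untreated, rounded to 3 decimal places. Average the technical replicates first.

Mean Ct: MMP6 untreated 31.755; MMP6 heat-shocked 26.105; 18S rRNA untreated 19.240; 18S rRNA heat-shocked 18.870
ΔCt(untreated) = 31.755 − 19.240 = 12.515
ΔCt(heat-shocked) = 26.105 − 18.870 = 7.235
ΔΔCt = 7.235 − 12.515 = -5.280
Fold change = 2^(−(-5.280)) = 2^5.280 = 38.8542

38.854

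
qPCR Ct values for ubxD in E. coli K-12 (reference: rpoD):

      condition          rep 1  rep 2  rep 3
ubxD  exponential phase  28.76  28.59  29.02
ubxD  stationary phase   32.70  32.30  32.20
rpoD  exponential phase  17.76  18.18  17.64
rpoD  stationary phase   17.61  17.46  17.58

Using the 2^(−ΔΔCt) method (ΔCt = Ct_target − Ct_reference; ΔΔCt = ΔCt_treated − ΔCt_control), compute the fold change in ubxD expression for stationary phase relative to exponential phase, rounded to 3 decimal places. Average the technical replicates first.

Mean Ct: ubxD exponential phase 28.790; ubxD stationary phase 32.400; rpoD exponential phase 17.860; rpoD stationary phase 17.550
ΔCt(exponential phase) = 28.790 − 17.860 = 10.930
ΔCt(stationary phase) = 32.400 − 17.550 = 14.850
ΔΔCt = 14.850 − 10.930 = 3.920
Fold change = 2^(−3.920) = 0.0661

0.066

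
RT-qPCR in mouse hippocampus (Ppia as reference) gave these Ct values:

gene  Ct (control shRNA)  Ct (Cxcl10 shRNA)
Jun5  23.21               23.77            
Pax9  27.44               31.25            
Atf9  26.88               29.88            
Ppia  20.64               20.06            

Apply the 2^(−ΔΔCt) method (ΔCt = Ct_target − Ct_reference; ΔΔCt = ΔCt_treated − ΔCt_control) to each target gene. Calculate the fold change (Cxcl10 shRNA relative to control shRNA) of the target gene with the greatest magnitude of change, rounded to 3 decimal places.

0.048

Jun5: ΔΔCt = (23.77−20.06) − (23.21−20.64) = 3.71 − 2.57 = 1.14; fold change = 2^-1.14 = 0.454
Pax9: ΔΔCt = (31.25−20.06) − (27.44−20.64) = 11.19 − 6.80 = 4.39; fold change = 2^-4.39 = 0.048
Atf9: ΔΔCt = (29.88−20.06) − (26.88−20.64) = 9.82 − 6.24 = 3.58; fold change = 2^-3.58 = 0.084
Pax9 has the largest |ΔΔCt| = 4.39.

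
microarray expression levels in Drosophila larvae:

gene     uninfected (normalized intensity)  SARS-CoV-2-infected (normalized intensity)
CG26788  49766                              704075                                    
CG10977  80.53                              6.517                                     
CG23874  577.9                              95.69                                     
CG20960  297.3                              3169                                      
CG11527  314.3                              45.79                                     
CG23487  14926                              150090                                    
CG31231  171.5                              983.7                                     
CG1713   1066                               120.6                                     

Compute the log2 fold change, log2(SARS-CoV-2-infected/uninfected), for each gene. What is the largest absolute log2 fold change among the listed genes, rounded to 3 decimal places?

log2(704075/49766) = 3.822  (CG26788)
log2(6.517/80.53) = -3.627  (CG10977)
log2(95.69/577.9) = -2.594  (CG23874)
log2(3169/297.3) = 3.414  (CG20960)
log2(45.79/314.3) = -2.779  (CG11527)
log2(150090/14926) = 3.330  (CG23487)
log2(983.7/171.5) = 2.520  (CG31231)
log2(120.6/1066) = -3.144  (CG1713)
The largest magnitude belongs to CG26788.

3.822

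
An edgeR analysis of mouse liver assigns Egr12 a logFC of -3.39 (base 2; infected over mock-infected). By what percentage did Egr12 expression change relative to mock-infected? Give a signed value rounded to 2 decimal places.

-90.46%

Fold change = 2^(-3.39) = 0.0954
Percent change = (FC − 1) × 100% = (0.0954 − 1) × 100 = -90.46%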